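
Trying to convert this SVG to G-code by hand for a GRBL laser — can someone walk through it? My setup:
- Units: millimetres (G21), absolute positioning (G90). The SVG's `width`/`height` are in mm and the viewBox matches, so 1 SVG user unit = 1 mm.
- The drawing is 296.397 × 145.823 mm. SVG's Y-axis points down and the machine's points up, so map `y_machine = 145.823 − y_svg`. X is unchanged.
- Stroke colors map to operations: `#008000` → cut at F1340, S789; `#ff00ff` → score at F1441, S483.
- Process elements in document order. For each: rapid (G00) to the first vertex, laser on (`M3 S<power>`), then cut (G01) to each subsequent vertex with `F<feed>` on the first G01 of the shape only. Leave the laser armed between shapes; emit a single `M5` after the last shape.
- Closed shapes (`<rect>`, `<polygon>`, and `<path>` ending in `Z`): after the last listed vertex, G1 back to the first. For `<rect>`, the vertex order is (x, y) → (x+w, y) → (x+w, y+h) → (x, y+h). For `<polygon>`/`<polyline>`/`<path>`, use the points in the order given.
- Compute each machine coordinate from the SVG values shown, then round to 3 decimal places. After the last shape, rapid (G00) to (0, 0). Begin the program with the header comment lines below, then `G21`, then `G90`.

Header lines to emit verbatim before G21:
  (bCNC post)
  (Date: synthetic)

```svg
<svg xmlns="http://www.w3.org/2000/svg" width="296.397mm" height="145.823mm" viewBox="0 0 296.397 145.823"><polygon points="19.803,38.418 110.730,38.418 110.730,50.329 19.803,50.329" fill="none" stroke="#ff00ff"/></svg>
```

Since the viewBox matches the mm dimensions, user units are millimetres directly. The only transform is the Y-flip y_m = 145.823 − y_svg.

Shape 1 is a rectangle drawn with `<polygon>`. Its stroke #ff00ff means score at S483, F1441. After flipping Y the toolpath is (19.803,107.405) → (110.730,107.405) → (110.730,95.494) → (19.803,95.494) → (19.803,107.405), returning to the start.

(bCNC post)
(Date: synthetic)
G21
G90
G00 X19.803 Y107.405
M3 S483
G01 X110.730 Y107.405 F1441
G01 X110.730 Y95.494
G01 X19.803 Y95.494
G01 X19.803 Y107.405
M5
G00 X0.000 Y0.000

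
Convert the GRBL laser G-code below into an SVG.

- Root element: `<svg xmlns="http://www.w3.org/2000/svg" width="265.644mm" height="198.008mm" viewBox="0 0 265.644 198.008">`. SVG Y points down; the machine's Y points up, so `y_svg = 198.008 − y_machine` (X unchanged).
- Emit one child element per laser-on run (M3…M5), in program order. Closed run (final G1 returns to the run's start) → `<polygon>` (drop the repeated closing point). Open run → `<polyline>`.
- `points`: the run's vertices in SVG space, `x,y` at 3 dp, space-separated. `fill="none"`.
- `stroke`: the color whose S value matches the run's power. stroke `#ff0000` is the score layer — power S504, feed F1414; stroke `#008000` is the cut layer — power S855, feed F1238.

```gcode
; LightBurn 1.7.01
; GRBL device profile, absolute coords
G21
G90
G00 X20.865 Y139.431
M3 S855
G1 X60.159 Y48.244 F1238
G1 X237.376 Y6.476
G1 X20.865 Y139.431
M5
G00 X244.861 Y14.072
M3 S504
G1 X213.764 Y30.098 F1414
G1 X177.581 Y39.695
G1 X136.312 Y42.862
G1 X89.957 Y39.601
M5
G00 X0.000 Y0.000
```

<svg xmlns="http://www.w3.org/2000/svg" width="265.644mm" height="198.008mm" viewBox="0 0 265.644 198.008">
  <polygon points="20.865,58.577 60.159,149.764 237.376,191.532" fill="none" stroke="#008000"/>
  <polyline points="244.861,183.936 213.764,167.910 177.581,158.313 136.312,155.146 89.957,158.407" fill="none" stroke="#ff0000"/>
</svg>

y_svg = 198.008 − y_m.

[1] S855→`#008000` (cut); closed run; points: 20.865,58.577 60.159,149.764 237.376,191.532

[2] S504→`#ff0000` (score); open run; points: 244.861,183.936 213.764,167.910 177.581,158.313 136.312,155.146 89.957,158.407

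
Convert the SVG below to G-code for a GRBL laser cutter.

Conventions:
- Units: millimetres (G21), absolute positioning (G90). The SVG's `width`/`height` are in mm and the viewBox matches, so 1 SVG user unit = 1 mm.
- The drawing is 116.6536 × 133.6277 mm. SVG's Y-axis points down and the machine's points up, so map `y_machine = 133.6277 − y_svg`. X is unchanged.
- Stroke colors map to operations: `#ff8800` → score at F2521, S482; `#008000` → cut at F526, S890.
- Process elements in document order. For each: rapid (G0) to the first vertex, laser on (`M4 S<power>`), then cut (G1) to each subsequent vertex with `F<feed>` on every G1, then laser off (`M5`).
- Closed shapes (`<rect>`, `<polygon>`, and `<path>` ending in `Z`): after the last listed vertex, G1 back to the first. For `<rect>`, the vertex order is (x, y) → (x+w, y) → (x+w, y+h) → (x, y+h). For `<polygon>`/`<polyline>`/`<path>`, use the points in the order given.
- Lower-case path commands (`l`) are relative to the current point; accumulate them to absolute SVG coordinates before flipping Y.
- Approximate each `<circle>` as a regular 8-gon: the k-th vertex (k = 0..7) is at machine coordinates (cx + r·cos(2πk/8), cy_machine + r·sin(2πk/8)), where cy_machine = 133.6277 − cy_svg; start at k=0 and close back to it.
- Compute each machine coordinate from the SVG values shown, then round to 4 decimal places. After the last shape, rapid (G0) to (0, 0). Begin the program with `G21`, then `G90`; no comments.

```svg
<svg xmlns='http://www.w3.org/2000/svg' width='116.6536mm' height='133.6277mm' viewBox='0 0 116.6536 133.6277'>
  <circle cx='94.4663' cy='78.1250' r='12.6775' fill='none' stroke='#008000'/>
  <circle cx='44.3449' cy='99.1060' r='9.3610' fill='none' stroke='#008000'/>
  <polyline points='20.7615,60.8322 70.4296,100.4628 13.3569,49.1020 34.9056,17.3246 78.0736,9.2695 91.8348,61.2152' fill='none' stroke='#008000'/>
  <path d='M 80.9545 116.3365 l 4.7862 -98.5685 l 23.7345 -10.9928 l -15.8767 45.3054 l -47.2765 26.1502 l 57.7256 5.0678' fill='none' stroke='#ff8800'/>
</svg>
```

viewBox `0 0 116.6536 133.6277` with mm width/height → 1 unit = 1 mm. Flip: y_m = 133.6277 − y_svg.

**Shape 1** — `<circle>` circle, stroke `#008000` → cut (S890, F526). Machine vertices: (107.1438,55.5027) → (103.4306,64.4670) → (94.4663,68.1802) → (85.5020,64.4670) → (81.7888,55.5027) → (85.5020,46.5384) → (94.4663,42.8252) → (103.4306,46.5384) → (107.1438,55.5027). Closed: final G1 returns to the first vertex.

**Shape 2** — `<circle>` circle, stroke `#008000` → cut (S890, F526). Machine vertices: (53.7059,34.5217) → (50.9641,41.1409) → (44.3449,43.8827) → (37.7257,41.1409) → (34.9839,34.5217) → (37.7257,27.9025) → (44.3449,25.1607) → (50.9641,27.9025) → (53.7059,34.5217). Closed: final G1 returns to the first vertex.

**Shape 3** — `<polyline>` open polyline, stroke `#008000` → cut (S890, F526). Machine vertices: (20.7615,72.7955) → (70.4296,33.1649) → (13.3569,84.5257) → (34.9056,116.3031) → (78.0736,124.3582) → (91.8348,72.4125). Open path.

**Shape 4** — `<path>` open polyline, stroke `#ff8800` → score (S482, F2521). Machine vertices: (80.9545,17.2912) → (85.7407,115.8597) → (109.4752,126.8525) → (93.5985,81.5471) → (46.3220,55.3969) → (104.0476,50.3291). Open path.

G21
G90
G0 X107.1438 Y55.5027
M4 S890
G1 X103.4306 Y64.4670 F526
G1 X94.4663 Y68.1802 F526
G1 X85.5020 Y64.4670 F526
G1 X81.7888 Y55.5027 F526
G1 X85.5020 Y46.5384 F526
G1 X94.4663 Y42.8252 F526
G1 X103.4306 Y46.5384 F526
G1 X107.1438 Y55.5027 F526
M5
G0 X53.7059 Y34.5217
M4 S890
G1 X50.9641 Y41.1409 F526
G1 X44.3449 Y43.8827 F526
G1 X37.7257 Y41.1409 F526
G1 X34.9839 Y34.5217 F526
G1 X37.7257 Y27.9025 F526
G1 X44.3449 Y25.1607 F526
G1 X50.9641 Y27.9025 F526
G1 X53.7059 Y34.5217 F526
M5
G0 X20.7615 Y72.7955
M4 S890
G1 X70.4296 Y33.1649 F526
G1 X13.3569 Y84.5257 F526
G1 X34.9056 Y116.3031 F526
G1 X78.0736 Y124.3582 F526
G1 X91.8348 Y72.4125 F526
M5
G0 X80.9545 Y17.2912
M4 S482
G1 X85.7407 Y115.8597 F2521
G1 X109.4752 Y126.8525 F2521
G1 X93.5985 Y81.5471 F2521
G1 X46.3220 Y55.3969 F2521
G1 X104.0476 Y50.3291 F2521
M5
G0 X0.0000 Y0.0000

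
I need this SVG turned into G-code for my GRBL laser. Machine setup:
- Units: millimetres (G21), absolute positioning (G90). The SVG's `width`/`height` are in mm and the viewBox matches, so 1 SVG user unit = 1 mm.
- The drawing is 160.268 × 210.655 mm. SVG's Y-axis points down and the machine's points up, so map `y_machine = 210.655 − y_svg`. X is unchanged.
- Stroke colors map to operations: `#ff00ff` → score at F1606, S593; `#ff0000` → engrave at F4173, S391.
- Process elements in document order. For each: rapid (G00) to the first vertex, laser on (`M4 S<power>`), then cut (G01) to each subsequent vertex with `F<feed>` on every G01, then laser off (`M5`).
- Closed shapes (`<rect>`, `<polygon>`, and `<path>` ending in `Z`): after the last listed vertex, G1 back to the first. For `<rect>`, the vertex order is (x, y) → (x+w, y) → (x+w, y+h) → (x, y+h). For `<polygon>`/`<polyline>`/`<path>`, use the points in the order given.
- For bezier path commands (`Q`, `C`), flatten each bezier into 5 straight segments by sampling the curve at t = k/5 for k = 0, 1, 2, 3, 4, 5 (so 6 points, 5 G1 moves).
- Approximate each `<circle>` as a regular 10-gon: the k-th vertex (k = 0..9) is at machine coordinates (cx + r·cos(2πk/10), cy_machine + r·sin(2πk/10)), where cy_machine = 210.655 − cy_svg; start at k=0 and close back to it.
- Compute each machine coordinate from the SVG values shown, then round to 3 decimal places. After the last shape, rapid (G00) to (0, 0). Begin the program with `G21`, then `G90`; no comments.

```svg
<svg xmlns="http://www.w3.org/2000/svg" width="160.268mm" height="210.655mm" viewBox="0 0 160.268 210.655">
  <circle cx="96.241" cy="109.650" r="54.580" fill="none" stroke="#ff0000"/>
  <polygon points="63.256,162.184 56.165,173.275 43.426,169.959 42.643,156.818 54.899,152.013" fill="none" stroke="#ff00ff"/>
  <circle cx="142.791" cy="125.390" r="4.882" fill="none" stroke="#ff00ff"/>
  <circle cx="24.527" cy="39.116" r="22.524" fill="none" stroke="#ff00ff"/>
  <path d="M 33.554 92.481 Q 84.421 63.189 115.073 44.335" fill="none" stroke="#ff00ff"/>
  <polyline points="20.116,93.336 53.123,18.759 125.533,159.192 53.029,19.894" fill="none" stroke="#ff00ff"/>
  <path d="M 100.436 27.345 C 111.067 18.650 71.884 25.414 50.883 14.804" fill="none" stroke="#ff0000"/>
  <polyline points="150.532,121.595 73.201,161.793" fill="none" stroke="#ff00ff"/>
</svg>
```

G21
G90
G00 X150.821 Y101.005
M4 S391
G01 X140.397 Y133.086 F4173
G01 X113.107 Y152.914 F4173
G01 X79.375 Y152.914 F4173
G01 X52.085 Y133.086 F4173
G01 X41.661 Y101.005 F4173
G01 X52.085 Y68.924 F4173
G01 X79.375 Y49.096 F4173
G01 X113.107 Y49.096 F4173
G01 X140.397 Y68.924 F4173
G01 X150.821 Y101.005 F4173
M5
G00 X63.256 Y48.471
M4 S593
G01 X56.165 Y37.380 F1606
G01 X43.426 Y40.696 F1606
G01 X42.643 Y53.837 F1606
G01 X54.899 Y58.642 F1606
G01 X63.256 Y48.471 F1606
M5
G00 X147.673 Y85.265
M4 S593
G01 X146.741 Y88.135 F1606
G01 X144.300 Y89.908 F1606
G01 X141.282 Y89.908 F1606
G01 X138.841 Y88.135 F1606
G01 X137.909 Y85.265 F1606
G01 X138.841 Y82.395 F1606
G01 X141.282 Y80.622 F1606
G01 X144.300 Y80.622 F1606
G01 X146.741 Y82.395 F1606
G01 X147.673 Y85.265 F1606
M5
G00 X47.051 Y171.539
M4 S593
G01 X42.749 Y184.778 F1606
G01 X31.487 Y192.961 F1606
G01 X17.567 Y192.961 F1606
G01 X6.305 Y184.778 F1606
G01 X2.003 Y171.539 F1606
G01 X6.305 Y158.300 F1606
G01 X17.567 Y150.117 F1606
G01 X31.487 Y150.117 F1606
G01 X42.749 Y158.300 F1606
G01 X47.051 Y171.539 F1606
M5
G00 X33.554 Y118.174
M4 S593
G01 X53.092 Y129.473 F1606
G01 X71.013 Y139.938 F1606
G01 X87.317 Y149.567 F1606
G01 X102.004 Y158.361 F1606
G01 X115.073 Y166.320 F1606
M5
G00 X20.116 Y117.319
M4 S593
G01 X53.123 Y191.896 F1606
G01 X125.533 Y51.463 F1606
G01 X53.029 Y190.761 F1606
M5
G00 X100.436 Y183.310
M4 S391
G01 X101.381 Y186.935 F4173
G01 X93.634 Y188.425 F4173
G01 X80.460 Y189.357 F4173
G01 X65.121 Y191.307 F4173
G01 X50.883 Y195.851 F4173
M5
G00 X150.532 Y89.060
M4 S593
G01 X73.201 Y48.862 F1606
M5
G00 X0.000 Y0.000

viewBox `0 0 160.268 210.655` with mm width/height → 1 unit = 1 mm. Flip: y_m = 210.655 − y_svg.

**Shape 1** — `<circle>` circle, stroke `#ff0000` → engrave (S391, F4173). Machine vertices: (150.821,101.005) → (140.397,133.086) → (113.107,152.914) → (79.375,152.914) → (52.085,133.086) → (41.661,101.005) → (52.085,68.924) → (79.375,49.096) → (113.107,49.096) → (140.397,68.924) → (150.821,101.005). Closed: final G1 returns to the first vertex.

**Shape 2** — `<polygon>` regular polygon, stroke `#ff00ff` → score (S593, F1606). Machine vertices: (63.256,48.471) → (56.165,37.380) → (43.426,40.696) → (42.643,53.837) → (54.899,58.642) → (63.256,48.471). Closed: final G1 returns to the first vertex.

**Shape 3** — `<circle>` circle, stroke `#ff00ff` → score (S593, F1606). Machine vertices: (147.673,85.265) → (146.741,88.135) → (144.300,89.908) → (141.282,89.908) → (138.841,88.135) → (137.909,85.265) → (138.841,82.395) → (141.282,80.622) → (144.300,80.622) → (146.741,82.395) → (147.673,85.265). Closed: final G1 returns to the first vertex.

**Shape 4** — `<circle>` circle, stroke `#ff00ff` → score (S593, F1606). Machine vertices: (47.051,171.539) → (42.749,184.778) → (31.487,192.961) → (17.567,192.961) → (6.305,184.778) → (2.003,171.539) → (6.305,158.300) → (17.567,150.117) → (31.487,150.117) → (42.749,158.300) → (47.051,171.539). Closed: final G1 returns to the first vertex.

**Shape 5** — `<path>` quadratic bezier, stroke `#ff00ff` → score (S593, F1606). Control points (SVG): P0=(33.554,92.481), P1=(84.421,63.189), P2=(115.073,44.335); sampled at t=k/5. Machine vertices: (33.554,118.174) → (53.092,129.473) → (71.013,139.938) → (87.317,149.567) → (102.004,158.361) → (115.073,166.320). Open path.

**Shape 6** — `<polyline>` open polyline, stroke `#ff00ff` → score (S593, F1606). Machine vertices: (20.116,117.319) → (53.123,191.896) → (125.533,51.463) → (53.029,190.761). Open path.

**Shape 7** — `<path>` cubic bezier, stroke `#ff0000` → engrave (S391, F4173). Control points (SVG): P0=(100.436,27.345), P1=(111.067,18.650), P2=(71.884,25.414), P3=(50.883,14.804); sampled at t=k/5. Machine vertices: (100.436,183.310) → (101.381,186.935) → (93.634,188.425) → (80.460,189.357) → (65.121,191.307) → (50.883,195.851). Open path.

**Shape 8** — `<polyline>` line segment, stroke `#ff00ff` → score (S593, F1606). Machine vertices: (150.532,89.060) → (73.201,48.862). Open path.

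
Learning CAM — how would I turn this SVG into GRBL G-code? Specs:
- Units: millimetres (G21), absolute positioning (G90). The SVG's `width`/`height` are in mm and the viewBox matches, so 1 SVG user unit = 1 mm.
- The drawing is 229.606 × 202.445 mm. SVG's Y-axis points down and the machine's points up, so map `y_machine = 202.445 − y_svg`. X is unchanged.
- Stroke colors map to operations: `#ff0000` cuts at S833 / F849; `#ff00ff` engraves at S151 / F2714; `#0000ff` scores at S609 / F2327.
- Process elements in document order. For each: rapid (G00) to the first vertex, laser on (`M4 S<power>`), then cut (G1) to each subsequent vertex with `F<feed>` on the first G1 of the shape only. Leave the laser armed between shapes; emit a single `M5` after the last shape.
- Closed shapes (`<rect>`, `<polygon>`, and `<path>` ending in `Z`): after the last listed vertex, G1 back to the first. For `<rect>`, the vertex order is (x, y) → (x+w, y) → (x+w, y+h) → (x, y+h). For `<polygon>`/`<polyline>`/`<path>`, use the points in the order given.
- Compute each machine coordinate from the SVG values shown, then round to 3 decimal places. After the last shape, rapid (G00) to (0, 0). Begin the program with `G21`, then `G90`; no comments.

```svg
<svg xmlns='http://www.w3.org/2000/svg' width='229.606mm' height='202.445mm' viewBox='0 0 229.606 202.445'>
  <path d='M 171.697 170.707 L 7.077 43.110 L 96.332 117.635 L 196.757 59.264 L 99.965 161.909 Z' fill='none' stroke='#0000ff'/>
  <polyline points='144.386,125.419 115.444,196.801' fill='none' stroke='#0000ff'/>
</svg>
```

1 u = 1 mm; y_m = 202.445 − y.

[1] `<path>` closed polygon, #0000ff→score S609 F2327: (171.697,31.738) → (7.077,159.335) → (96.332,84.810) → (196.757,143.181) → (99.965,40.536) → (171.697,31.738) (closed)

[2] `<polyline>` line segment, #0000ff→score S609 F2327: (144.386,77.026) → (115.444,5.644)

G21
G90
G00 X171.697 Y31.738
M4 S609
G1 X7.077 Y159.335 F2327
G1 X96.332 Y84.810
G1 X196.757 Y143.181
G1 X99.965 Y40.536
G1 X171.697 Y31.738
G00 X144.386 Y77.026
M4 S609
G1 X115.444 Y5.644 F2327
M5
G00 X0.000 Y0.000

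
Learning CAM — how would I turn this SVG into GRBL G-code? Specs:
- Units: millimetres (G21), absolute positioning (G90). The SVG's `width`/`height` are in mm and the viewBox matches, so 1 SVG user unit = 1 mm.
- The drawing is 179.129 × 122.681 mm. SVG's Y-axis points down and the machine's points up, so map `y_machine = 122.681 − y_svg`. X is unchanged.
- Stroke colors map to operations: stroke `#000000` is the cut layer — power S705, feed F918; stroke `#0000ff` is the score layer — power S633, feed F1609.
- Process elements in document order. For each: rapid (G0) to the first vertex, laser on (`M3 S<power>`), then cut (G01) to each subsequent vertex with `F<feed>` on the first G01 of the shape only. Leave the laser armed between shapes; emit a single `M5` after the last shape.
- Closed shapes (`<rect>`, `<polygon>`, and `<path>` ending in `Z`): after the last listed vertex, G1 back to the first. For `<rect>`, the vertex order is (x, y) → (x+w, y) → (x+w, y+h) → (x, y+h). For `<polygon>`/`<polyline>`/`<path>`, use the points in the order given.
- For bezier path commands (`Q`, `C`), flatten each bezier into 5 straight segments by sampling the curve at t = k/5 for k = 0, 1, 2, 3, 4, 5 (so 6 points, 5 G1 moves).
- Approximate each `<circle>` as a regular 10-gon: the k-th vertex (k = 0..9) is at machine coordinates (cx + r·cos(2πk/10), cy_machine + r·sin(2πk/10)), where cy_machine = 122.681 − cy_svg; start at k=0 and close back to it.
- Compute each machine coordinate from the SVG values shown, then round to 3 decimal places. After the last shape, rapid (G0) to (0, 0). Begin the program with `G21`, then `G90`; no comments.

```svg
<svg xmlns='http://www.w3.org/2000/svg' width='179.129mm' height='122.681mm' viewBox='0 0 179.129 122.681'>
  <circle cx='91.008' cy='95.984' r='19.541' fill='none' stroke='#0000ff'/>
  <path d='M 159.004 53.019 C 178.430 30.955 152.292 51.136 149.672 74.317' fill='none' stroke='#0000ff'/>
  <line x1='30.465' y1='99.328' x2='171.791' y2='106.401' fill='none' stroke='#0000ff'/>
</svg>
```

viewBox `0 0 179.129 122.681` with mm width/height → 1 unit = 1 mm. Flip: y_m = 122.681 − y_svg.

**Shape 1** — `<circle>` circle, stroke `#0000ff` → score (S633, F1609). Machine vertices: (110.549,26.697) → (106.817,38.183) → (97.047,45.282) → (84.969,45.282) → (75.199,38.183) → (71.467,26.697) → (75.199,15.211) → (84.969,8.112) → (97.047,8.112) → (106.817,15.211) → (110.549,26.697). Closed: final G1 returns to the first vertex.

**Shape 2** — `<path>` cubic bezier, stroke `#0000ff` → score (S633, F1609). Control points (SVG): P0=(159.004,53.019), P1=(178.430,30.955), P2=(152.292,51.136), P3=(149.672,74.317); sampled at t=k/5. Machine vertices: (159.004,69.662) → (165.745,78.145) → (164.866,78.373) → (159.683,72.230) → (153.514,61.599) → (149.672,48.364). Open path.

**Shape 3** — `<line>` line segment, stroke `#0000ff` → score (S633, F1609). Machine vertices: (30.465,23.353) → (171.791,16.280). Open path.

G21
G90
G0 X110.549 Y26.697
M3 S633
G01 X106.817 Y38.183 F1609
G01 X97.047 Y45.282
G01 X84.969 Y45.282
G01 X75.199 Y38.183
G01 X71.467 Y26.697
G01 X75.199 Y15.211
G01 X84.969 Y8.112
G01 X97.047 Y8.112
G01 X106.817 Y15.211
G01 X110.549 Y26.697
G0 X159.004 Y69.662
M3 S633
G01 X165.745 Y78.145 F1609
G01 X164.866 Y78.373
G01 X159.683 Y72.230
G01 X153.514 Y61.599
G01 X149.672 Y48.364
G0 X30.465 Y23.353
M3 S633
G01 X171.791 Y16.280 F1609
M5
G0 X0.000 Y0.000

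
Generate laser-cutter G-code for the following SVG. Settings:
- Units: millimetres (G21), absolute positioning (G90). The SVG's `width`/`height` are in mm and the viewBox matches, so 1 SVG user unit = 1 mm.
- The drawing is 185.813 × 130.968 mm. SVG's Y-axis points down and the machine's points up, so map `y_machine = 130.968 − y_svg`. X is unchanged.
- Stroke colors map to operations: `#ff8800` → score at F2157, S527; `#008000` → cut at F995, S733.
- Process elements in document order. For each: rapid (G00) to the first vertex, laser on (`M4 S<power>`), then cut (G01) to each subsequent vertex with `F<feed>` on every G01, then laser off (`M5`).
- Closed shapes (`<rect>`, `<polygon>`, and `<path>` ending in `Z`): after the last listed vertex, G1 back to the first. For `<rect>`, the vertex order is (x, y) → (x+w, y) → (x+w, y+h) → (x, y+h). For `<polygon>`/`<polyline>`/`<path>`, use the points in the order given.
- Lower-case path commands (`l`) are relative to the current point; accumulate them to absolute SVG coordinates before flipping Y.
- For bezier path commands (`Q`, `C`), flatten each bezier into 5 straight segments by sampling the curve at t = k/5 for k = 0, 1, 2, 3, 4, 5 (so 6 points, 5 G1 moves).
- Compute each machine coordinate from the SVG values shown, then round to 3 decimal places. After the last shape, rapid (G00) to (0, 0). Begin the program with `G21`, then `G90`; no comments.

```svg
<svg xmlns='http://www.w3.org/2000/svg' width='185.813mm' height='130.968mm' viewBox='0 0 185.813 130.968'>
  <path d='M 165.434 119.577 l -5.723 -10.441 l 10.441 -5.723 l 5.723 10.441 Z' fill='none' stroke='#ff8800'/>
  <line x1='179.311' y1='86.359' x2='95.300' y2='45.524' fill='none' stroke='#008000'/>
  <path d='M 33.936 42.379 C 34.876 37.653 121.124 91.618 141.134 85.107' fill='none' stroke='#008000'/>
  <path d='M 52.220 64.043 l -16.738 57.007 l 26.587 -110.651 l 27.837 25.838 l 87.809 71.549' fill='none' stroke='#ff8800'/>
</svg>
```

Since the viewBox matches the mm dimensions, user units are millimetres directly. The only transform is the Y-flip y_m = 130.968 − y_svg.

Shape 1 is a regular polygon drawn with `<path>`. Its stroke #ff8800 means score at S527, F2157. After flipping Y the toolpath is (165.434,11.391) → (159.711,21.832) → (170.152,27.555) → (175.875,17.114) → (165.434,11.391), returning to the start.

Shape 2 is a line segment drawn with `<line>`. Its stroke #008000 means cut at S733, F995. After flipping Y the toolpath is (179.311,44.609) → (95.300,85.444).

Shape 3 is a cubic bezier drawn with `<path>`. Its stroke #008000 means cut at S733, F995. After flipping Y the toolpath is (33.936,88.589) → (43.525,85.335) → (66.313,73.715) → (95.027,59.450) → (122.392,48.258) → (141.134,45.861).

Shape 4 is a open polyline drawn with `<path>`. Its stroke #ff8800 means score at S527, F2157. After flipping Y the toolpath is (52.220,66.925) → (35.482,9.918) → (62.069,120.569) → (89.906,94.731) → (177.715,23.182).

G21
G90
G00 X165.434 Y11.391
M4 S527
G01 X159.711 Y21.832 F2157
G01 X170.152 Y27.555 F2157
G01 X175.875 Y17.114 F2157
G01 X165.434 Y11.391 F2157
M5
G00 X179.311 Y44.609
M4 S733
G01 X95.300 Y85.444 F995
M5
G00 X33.936 Y88.589
M4 S733
G01 X43.525 Y85.335 F995
G01 X66.313 Y73.715 F995
G01 X95.027 Y59.450 F995
G01 X122.392 Y48.258 F995
G01 X141.134 Y45.861 F995
M5
G00 X52.220 Y66.925
M4 S527
G01 X35.482 Y9.918 F2157
G01 X62.069 Y120.569 F2157
G01 X89.906 Y94.731 F2157
G01 X177.715 Y23.182 F2157
M5
G00 X0.000 Y0.000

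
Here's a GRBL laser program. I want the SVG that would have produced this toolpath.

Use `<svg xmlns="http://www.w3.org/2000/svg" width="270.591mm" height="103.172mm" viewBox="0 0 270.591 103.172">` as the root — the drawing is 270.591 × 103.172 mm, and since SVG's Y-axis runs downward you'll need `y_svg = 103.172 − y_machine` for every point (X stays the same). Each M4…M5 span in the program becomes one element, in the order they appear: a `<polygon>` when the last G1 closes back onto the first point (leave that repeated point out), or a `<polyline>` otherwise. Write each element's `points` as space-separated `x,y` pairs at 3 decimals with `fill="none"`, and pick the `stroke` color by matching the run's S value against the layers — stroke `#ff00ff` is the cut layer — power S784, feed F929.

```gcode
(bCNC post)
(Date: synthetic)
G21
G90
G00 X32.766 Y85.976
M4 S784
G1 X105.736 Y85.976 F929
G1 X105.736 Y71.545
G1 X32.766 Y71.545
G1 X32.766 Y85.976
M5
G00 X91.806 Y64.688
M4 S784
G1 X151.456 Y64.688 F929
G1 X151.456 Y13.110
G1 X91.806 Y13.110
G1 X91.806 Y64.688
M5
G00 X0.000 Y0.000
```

<svg xmlns="http://www.w3.org/2000/svg" width="270.591mm" height="103.172mm" viewBox="0 0 270.591 103.172">
  <polygon points="32.766,17.196 105.736,17.196 105.736,31.627 32.766,31.627" fill="none" stroke="#ff00ff"/>
  <polygon points="91.806,38.484 151.456,38.484 151.456,90.062 91.806,90.062" fill="none" stroke="#ff00ff"/>
</svg>

Machine Y-up, SVG Y-down with viewBox height 103.172, so y_svg = 103.172 − y_machine; X carries over. Every run uses S784, so all elements get stroke `#ff00ff` (cut).

Run 1: The run returns to its start, so emit a `<polygon>` with points (Y-flipped): 32.766,17.196 105.736,17.196 105.736,31.627 32.766,31.627.

Run 2: The run returns to its start, so emit a `<polygon>` with points (Y-flipped): 91.806,38.484 151.456,38.484 151.456,90.062 91.806,90.062.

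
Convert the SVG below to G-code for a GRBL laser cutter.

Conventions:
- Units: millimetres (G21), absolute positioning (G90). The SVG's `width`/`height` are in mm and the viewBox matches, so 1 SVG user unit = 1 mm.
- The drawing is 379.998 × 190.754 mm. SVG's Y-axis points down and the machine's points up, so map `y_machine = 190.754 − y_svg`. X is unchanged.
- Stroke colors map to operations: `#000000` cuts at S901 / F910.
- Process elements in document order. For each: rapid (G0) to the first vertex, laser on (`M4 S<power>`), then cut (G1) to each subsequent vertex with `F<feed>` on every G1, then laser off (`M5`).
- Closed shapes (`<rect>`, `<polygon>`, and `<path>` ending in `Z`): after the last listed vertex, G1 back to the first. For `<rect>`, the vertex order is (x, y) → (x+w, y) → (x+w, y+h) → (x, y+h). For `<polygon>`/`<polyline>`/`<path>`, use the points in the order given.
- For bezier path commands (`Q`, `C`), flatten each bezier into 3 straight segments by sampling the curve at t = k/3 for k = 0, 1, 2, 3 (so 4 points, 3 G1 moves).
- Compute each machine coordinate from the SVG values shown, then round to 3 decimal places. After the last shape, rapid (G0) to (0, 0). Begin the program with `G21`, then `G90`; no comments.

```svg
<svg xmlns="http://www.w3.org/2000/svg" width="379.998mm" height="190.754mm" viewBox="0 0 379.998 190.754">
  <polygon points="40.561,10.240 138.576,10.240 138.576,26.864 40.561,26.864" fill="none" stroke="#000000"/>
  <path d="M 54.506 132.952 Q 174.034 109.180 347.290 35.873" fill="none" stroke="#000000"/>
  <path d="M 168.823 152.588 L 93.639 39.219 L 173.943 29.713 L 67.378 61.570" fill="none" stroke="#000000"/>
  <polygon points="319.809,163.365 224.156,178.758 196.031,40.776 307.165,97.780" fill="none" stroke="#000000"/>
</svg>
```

1 u = 1 mm; y_m = 190.754 − y.

[1] `<polygon>` rectangle, #000000→cut S901 F910: (40.561,180.514) → (138.576,180.514) → (138.576,163.890) → (40.561,163.890) → (40.561,180.514) (closed)

[2] `<path>` quadratic bezier, #000000→cut S901 F910: (54.506,57.802) → (140.161,79.154) → (237.756,111.514) → (347.290,154.881)

[3] `<path>` open polyline, #000000→cut S901 F910: (168.823,38.166) → (93.639,151.535) → (173.943,161.041) → (67.378,129.184)

[4] `<polygon>` closed polygon, #000000→cut S901 F910: (319.809,27.389) → (224.156,11.996) → (196.031,149.978) → (307.165,92.974) → (319.809,27.389) (closed)

G21
G90
G0 X40.561 Y180.514
M4 S901
G1 X138.576 Y180.514 F910
G1 X138.576 Y163.890 F910
G1 X40.561 Y163.890 F910
G1 X40.561 Y180.514 F910
M5
G0 X54.506 Y57.802
M4 S901
G1 X140.161 Y79.154 F910
G1 X237.756 Y111.514 F910
G1 X347.290 Y154.881 F910
M5
G0 X168.823 Y38.166
M4 S901
G1 X93.639 Y151.535 F910
G1 X173.943 Y161.041 F910
G1 X67.378 Y129.184 F910
M5
G0 X319.809 Y27.389
M4 S901
G1 X224.156 Y11.996 F910
G1 X196.031 Y149.978 F910
G1 X307.165 Y92.974 F910
G1 X319.809 Y27.389 F910
M5
G0 X0.000 Y0.000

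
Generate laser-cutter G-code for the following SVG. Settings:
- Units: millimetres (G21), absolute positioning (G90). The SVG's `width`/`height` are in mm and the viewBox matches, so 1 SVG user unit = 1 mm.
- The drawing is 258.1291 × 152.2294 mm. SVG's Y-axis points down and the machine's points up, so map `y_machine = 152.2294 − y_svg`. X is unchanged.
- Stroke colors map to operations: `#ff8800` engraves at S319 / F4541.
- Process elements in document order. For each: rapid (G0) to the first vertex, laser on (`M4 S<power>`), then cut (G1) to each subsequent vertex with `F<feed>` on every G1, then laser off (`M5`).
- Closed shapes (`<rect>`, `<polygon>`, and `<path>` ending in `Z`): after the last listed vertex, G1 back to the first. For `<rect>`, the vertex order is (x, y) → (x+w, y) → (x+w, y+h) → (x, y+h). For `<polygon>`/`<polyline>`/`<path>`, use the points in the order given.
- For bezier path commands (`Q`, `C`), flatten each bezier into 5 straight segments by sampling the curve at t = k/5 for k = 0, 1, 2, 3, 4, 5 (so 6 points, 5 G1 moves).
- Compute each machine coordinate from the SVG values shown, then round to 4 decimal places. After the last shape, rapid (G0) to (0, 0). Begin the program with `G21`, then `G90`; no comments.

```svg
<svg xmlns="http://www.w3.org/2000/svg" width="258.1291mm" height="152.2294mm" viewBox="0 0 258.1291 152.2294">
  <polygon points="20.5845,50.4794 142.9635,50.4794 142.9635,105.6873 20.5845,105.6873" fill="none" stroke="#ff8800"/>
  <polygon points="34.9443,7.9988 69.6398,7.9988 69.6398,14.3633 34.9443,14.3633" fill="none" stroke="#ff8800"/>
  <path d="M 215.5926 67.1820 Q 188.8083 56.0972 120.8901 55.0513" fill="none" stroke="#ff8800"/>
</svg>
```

G21
G90
G0 X20.5845 Y101.7500
M4 S319
G1 X142.9635 Y101.7500 F4541
G1 X142.9635 Y46.5421 F4541
G1 X20.5845 Y46.5421 F4541
G1 X20.5845 Y101.7500 F4541
M5
G0 X34.9443 Y144.2306
M4 S319
G1 X69.6398 Y144.2306 F4541
G1 X69.6398 Y137.8661 F4541
G1 X34.9443 Y137.8661 F4541
G1 X34.9443 Y144.2306 F4541
M5
G0 X215.5926 Y85.0474
M4 S319
G1 X203.2335 Y89.0798 F4541
G1 X187.5837 Y92.3090 F4541
G1 X168.6432 Y94.7352 F4541
G1 X146.4120 Y96.3582 F4541
G1 X120.8901 Y97.1781 F4541
M5
G0 X0.0000 Y0.0000

1 u = 1 mm; y_m = 152.2294 − y.

[1] `<polygon>` rectangle, #ff8800→engrave S319 F4541: (20.5845,101.7500) → (142.9635,101.7500) → (142.9635,46.5421) → (20.5845,46.5421) → (20.5845,101.7500) (closed)

[2] `<polygon>` rectangle, #ff8800→engrave S319 F4541: (34.9443,144.2306) → (69.6398,144.2306) → (69.6398,137.8661) → (34.9443,137.8661) → (34.9443,144.2306) (closed)

[3] `<path>` quadratic bezier, #ff8800→engrave S319 F4541: (215.5926,85.0474) → (203.2335,89.0798) → (187.5837,92.3090) → (168.6432,94.7352) → (146.4120,96.3582) → (120.8901,97.1781)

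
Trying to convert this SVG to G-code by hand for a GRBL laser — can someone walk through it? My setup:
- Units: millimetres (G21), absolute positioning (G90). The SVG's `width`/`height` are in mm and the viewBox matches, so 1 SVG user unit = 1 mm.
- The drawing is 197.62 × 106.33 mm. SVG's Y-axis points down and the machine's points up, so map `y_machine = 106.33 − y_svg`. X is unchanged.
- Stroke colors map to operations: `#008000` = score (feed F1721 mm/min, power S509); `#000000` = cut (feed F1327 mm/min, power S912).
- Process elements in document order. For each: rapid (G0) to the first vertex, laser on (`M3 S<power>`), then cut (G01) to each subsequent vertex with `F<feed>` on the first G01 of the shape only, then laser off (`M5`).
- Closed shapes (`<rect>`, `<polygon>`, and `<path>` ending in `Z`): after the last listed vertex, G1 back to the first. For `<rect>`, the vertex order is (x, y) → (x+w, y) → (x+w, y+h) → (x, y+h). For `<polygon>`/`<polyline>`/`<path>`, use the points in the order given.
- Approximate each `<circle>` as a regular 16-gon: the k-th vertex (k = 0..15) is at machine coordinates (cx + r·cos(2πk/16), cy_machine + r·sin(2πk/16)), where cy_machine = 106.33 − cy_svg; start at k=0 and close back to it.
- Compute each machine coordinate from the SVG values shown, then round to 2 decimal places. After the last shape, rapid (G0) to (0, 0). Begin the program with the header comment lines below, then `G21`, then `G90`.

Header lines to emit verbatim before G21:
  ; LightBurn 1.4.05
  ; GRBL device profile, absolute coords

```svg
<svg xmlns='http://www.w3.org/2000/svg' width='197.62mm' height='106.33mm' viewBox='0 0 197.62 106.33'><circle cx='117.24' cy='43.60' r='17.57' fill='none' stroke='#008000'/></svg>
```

Since the viewBox matches the mm dimensions, user units are millimetres directly. The only transform is the Y-flip y_m = 106.33 − y_svg.

Shape 1 is a circle drawn with `<circle>`. Its stroke #008000 means score at S509, F1721. After flipping Y the toolpath is (134.81,62.73) → (133.47,69.45) → (129.66,75.15) → (123.96,78.96) → (117.24,80.30) → (110.52,78.96) → (104.82,75.15) → (101.01,69.45) → (99.67,62.73) → (101.01,56.01) → (104.82,50.31) → (110.52,46.50) → (117.24,45.16) → (123.96,46.50) → (129.66,50.31) → (133.47,56.01) → (134.81,62.73), returning to the start.

; LightBurn 1.4.05
; GRBL device profile, absolute coords
G21
G90
G0 X134.81 Y62.73
M3 S509
G01 X133.47 Y69.45 F1721
G01 X129.66 Y75.15
G01 X123.96 Y78.96
G01 X117.24 Y80.30
G01 X110.52 Y78.96
G01 X104.82 Y75.15
G01 X101.01 Y69.45
G01 X99.67 Y62.73
G01 X101.01 Y56.01
G01 X104.82 Y50.31
G01 X110.52 Y46.50
G01 X117.24 Y45.16
G01 X123.96 Y46.50
G01 X129.66 Y50.31
G01 X133.47 Y56.01
G01 X134.81 Y62.73
M5
G0 X0.00 Y0.00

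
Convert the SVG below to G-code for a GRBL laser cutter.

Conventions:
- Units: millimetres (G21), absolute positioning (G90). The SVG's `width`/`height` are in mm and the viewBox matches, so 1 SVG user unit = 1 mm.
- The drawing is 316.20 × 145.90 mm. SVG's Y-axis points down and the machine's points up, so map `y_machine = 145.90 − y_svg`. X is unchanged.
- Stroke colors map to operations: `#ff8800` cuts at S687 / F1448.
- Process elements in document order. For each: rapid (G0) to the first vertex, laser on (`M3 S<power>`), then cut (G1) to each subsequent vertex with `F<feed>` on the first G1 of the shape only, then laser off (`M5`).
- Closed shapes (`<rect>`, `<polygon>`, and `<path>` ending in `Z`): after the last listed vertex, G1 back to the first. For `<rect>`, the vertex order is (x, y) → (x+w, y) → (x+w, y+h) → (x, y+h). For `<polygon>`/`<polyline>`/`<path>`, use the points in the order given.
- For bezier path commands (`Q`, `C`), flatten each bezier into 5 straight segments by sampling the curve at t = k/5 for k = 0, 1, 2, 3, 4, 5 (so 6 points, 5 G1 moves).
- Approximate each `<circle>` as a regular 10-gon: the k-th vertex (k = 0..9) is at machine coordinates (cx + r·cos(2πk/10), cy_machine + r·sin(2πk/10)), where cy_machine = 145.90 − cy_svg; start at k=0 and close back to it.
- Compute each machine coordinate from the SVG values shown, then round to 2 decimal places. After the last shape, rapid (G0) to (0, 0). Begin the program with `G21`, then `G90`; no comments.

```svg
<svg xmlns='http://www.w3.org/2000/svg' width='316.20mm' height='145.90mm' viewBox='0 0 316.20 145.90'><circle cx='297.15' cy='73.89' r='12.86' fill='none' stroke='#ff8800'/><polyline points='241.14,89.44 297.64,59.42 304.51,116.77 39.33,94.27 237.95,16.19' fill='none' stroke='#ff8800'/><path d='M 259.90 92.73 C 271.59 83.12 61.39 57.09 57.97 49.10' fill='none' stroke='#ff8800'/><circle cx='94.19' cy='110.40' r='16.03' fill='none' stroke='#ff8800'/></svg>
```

viewBox `0 0 316.20 145.90` with mm width/height → 1 unit = 1 mm. Flip: y_m = 145.90 − y_svg.

**Shape 1** — `<circle>` circle, stroke `#ff8800` → cut (S687, F1448). Machine vertices: (310.01,72.01) → (307.55,79.57) → (301.12,84.24) → (293.18,84.24) → (286.75,79.57) → (284.29,72.01) → (286.75,64.45) → (293.18,59.78) → (301.12,59.78) → (307.55,64.45) → (310.01,72.01). Closed: final G1 returns to the first vertex.

**Shape 2** — `<polyline>` open polyline, stroke `#ff8800` → cut (S687, F1448). Machine vertices: (241.14,56.46) → (297.64,86.48) → (304.51,29.13) → (39.33,51.63) → (237.95,129.71). Open path.

**Shape 3** — `<path>` cubic bezier, stroke `#ff8800` → cut (S687, F1448). Control points (SVG): P0=(259.90,92.73), P1=(271.59,83.12), P2=(61.39,57.09), P3=(57.97,49.10); sampled at t=k/5. Machine vertices: (259.90,53.17) → (243.72,60.63) → (194.86,70.38) → (133.89,80.76) → (81.41,90.12) → (57.97,96.80). Open path.

**Shape 4** — `<circle>` circle, stroke `#ff8800` → cut (S687, F1448). Machine vertices: (110.22,35.50) → (107.16,44.92) → (99.14,50.75) → (89.24,50.75) → (81.22,44.92) → (78.16,35.50) → (81.22,26.08) → (89.24,20.25) → (99.14,20.25) → (107.16,26.08) → (110.22,35.50). Closed: final G1 returns to the first vertex.

G21
G90
G0 X310.01 Y72.01
M3 S687
G1 X307.55 Y79.57 F1448
G1 X301.12 Y84.24
G1 X293.18 Y84.24
G1 X286.75 Y79.57
G1 X284.29 Y72.01
G1 X286.75 Y64.45
G1 X293.18 Y59.78
G1 X301.12 Y59.78
G1 X307.55 Y64.45
G1 X310.01 Y72.01
M5
G0 X241.14 Y56.46
M3 S687
G1 X297.64 Y86.48 F1448
G1 X304.51 Y29.13
G1 X39.33 Y51.63
G1 X237.95 Y129.71
M5
G0 X259.90 Y53.17
M3 S687
G1 X243.72 Y60.63 F1448
G1 X194.86 Y70.38
G1 X133.89 Y80.76
G1 X81.41 Y90.12
G1 X57.97 Y96.80
M5
G0 X110.22 Y35.50
M3 S687
G1 X107.16 Y44.92 F1448
G1 X99.14 Y50.75
G1 X89.24 Y50.75
G1 X81.22 Y44.92
G1 X78.16 Y35.50
G1 X81.22 Y26.08
G1 X89.24 Y20.25
G1 X99.14 Y20.25
G1 X107.16 Y26.08
G1 X110.22 Y35.50
M5
G0 X0.00 Y0.00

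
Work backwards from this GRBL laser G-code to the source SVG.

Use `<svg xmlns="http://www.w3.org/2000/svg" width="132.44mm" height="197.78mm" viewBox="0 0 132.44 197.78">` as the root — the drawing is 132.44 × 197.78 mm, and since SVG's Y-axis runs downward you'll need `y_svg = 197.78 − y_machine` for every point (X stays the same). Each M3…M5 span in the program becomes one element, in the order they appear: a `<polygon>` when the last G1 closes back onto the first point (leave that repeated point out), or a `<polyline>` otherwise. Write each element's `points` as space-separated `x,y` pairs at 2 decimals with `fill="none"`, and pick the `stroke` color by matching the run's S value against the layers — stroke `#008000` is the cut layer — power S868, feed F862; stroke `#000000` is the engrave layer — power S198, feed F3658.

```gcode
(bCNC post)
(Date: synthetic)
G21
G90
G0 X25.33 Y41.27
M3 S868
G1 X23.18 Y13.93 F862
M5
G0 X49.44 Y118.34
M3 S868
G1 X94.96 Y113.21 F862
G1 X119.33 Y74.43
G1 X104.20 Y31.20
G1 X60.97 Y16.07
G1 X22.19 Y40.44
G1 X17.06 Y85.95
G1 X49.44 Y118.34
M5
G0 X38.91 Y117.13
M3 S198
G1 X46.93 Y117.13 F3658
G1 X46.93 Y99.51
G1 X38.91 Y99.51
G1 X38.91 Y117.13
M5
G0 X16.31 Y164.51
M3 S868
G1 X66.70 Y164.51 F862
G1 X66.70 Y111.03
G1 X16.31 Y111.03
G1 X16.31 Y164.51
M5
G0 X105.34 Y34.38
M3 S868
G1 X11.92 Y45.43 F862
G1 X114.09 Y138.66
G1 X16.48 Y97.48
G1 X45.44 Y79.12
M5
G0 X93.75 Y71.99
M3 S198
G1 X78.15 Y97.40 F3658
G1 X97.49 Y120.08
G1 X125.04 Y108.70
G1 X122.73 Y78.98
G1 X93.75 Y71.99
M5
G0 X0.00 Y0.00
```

Each laser-on run becomes one SVG element. Flip Y back into SVG space with y_svg = 197.78 − y_machine.

Run 1: power S868 maps to stroke `#008000` (cut). The run is open, so emit a `<polyline>` with points (Y-flipped): 25.33,156.51 23.18,183.85.

Run 2: the run's S868 means `#008000` (cut). The run returns to its start, so emit a `<polygon>` with points (Y-flipped): 49.44,79.44 94.96,84.57 119.33,123.35 104.20,166.58 60.97,181.71 22.19,157.34 17.06,111.83.

Run 3: power S198 maps to stroke `#000000` (engrave). The run returns to its start, so emit a `<polygon>` with points (Y-flipped): 38.91,80.65 46.93,80.65 46.93,98.27 38.91,98.27.

Run 4: S868 ⇒ cut layer `#008000`. The run returns to its start, so emit a `<polygon>` with points (Y-flipped): 16.31,33.27 66.70,33.27 66.70,86.75 16.31,86.75.

Run 5: the run's S868 means `#008000` (cut). The run is open, so emit a `<polyline>` with points (Y-flipped): 105.34,163.40 11.92,152.35 114.09,59.12 16.48,100.30 45.44,118.66.

Run 6: S198 ⇒ engrave layer `#000000`. The run returns to its start, so emit a `<polygon>` with points (Y-flipped): 93.75,125.79 78.15,100.38 97.49,77.70 125.04,89.08 122.73,118.80.

<svg xmlns="http://www.w3.org/2000/svg" width="132.44mm" height="197.78mm" viewBox="0 0 132.44 197.78">
  <polyline points="25.33,156.51 23.18,183.85" fill="none" stroke="#008000"/>
  <polygon points="49.44,79.44 94.96,84.57 119.33,123.35 104.20,166.58 60.97,181.71 22.19,157.34 17.06,111.83" fill="none" stroke="#008000"/>
  <polygon points="38.91,80.65 46.93,80.65 46.93,98.27 38.91,98.27" fill="none" stroke="#000000"/>
  <polygon points="16.31,33.27 66.70,33.27 66.70,86.75 16.31,86.75" fill="none" stroke="#008000"/>
  <polyline points="105.34,163.40 11.92,152.35 114.09,59.12 16.48,100.30 45.44,118.66" fill="none" stroke="#008000"/>
  <polygon points="93.75,125.79 78.15,100.38 97.49,77.70 125.04,89.08 122.73,118.80" fill="none" stroke="#000000"/>
</svg>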